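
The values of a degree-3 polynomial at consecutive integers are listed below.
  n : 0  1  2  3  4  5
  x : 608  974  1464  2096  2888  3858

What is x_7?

First differences: 366 , 490 , 632 , 792 , 970
Second differences: 124 , 142 , 160 , 178
Third differences: 18 , 18 , 18
Constant third difference = 18, so extend:
178 + 18 = 196;  970 + 196 = 1166;  3858 + 1166 = 5024
196 + 18 = 214;  1166 + 214 = 1380;  5024 + 1380 = 6404

6404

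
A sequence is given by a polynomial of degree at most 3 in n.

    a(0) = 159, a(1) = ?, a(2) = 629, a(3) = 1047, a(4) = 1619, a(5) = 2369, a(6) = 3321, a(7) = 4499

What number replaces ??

341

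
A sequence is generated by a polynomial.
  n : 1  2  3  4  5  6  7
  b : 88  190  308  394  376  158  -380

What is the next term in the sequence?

-1382

D1: 102, 118, 86, -18, -218, -538
D2: 16, -32, -104, -200, -320
D3: -48, -72, -96, -120
D4: -24, -24, -24
The fourth differences are constant (-24).
-120 − 24 = -144;  -320 − 144 = -464;  -538 − 464 = -1002;  -380 − 1002 = -1382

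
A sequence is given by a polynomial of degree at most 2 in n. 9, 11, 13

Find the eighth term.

First differences: 2, 2
The first differences are constant (2).
13 + 2 = 15
15 + 2 = 17
17 + 2 = 19
19 + 2 = 21
21 + 2 = 23

23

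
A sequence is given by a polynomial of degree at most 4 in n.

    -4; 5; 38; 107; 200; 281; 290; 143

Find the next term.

-268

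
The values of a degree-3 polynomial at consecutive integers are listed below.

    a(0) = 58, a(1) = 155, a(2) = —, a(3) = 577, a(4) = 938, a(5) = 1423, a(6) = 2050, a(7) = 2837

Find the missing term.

322

Using the last 5 terms:
First differences: 361  485  627  787
Second differences: 124  142  160
Third differences: 18  18
Constant third difference = 18.
Extend backward: 124 − 18 = 106;  361 − 106 = 255;  577 − 255 = 322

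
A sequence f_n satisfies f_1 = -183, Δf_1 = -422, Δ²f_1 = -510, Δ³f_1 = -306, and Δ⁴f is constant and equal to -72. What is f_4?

-3285

Build the table forward from the leading diagonal:
Fourth differences: -72, -72, -72, -72
Third differences: -306, -378, -450, -522
Second differences: -510, -816, -1194, -1644
First differences: -422, -932, -1748, -2942
f: -183, -605, -1537, -3285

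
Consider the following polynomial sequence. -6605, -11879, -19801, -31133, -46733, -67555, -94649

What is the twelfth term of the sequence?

-367669

-5274, -7922, -11332, -15600, -20822, -27094
-2648, -3410, -4268, -5222, -6272
-762, -858, -954, -1050
-96, -96, -96
Constant fourth difference = -96, so extend:
-1050 − 96 = -1146;  -6272 − 1146 = -7418;  -27094 − 7418 = -34512;  -94649 − 34512 = -129161
-1146 − 96 = -1242;  -7418 − 1242 = -8660;  -34512 − 8660 = -43172;  -129161 − 43172 = -172333
-1242 − 96 = -1338;  -8660 − 1338 = -9998;  -43172 − 9998 = -53170;  -172333 − 53170 = -225503
-1338 − 96 = -1434;  -9998 − 1434 = -11432;  -53170 − 11432 = -64602;  -225503 − 64602 = -290105
-1434 − 96 = -1530;  -11432 − 1530 = -12962;  -64602 − 12962 = -77564;  -290105 − 77564 = -367669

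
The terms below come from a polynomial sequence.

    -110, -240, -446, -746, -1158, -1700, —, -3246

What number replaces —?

Using the first 6 terms:
-130  -206  -300  -412  -542
-76  -94  -112  -130
-18  -18  -18
Constant third difference = -18.
Extend forward: -130 − 18 = -148;  -542 − 148 = -690;  -1700 − 690 = -2390

-2390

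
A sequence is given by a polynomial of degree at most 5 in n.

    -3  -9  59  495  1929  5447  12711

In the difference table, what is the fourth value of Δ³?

Δ: -6, 68, 436, 1434, 3518, 7264
Δ²: 74, 368, 998, 2084, 3746
Δ³: 294, 630, 1086, 1662
Δ⁴: 336, 456, 576
Δ⁵: 120, 120

1662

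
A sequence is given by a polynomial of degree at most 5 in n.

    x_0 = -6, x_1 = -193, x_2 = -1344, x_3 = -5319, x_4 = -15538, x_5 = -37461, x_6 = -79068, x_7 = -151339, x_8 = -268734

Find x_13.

-2342749

Δ: -187, -1151, -3975, -10219, -21923, -41607, -72271, -117395
Δ²: -964, -2824, -6244, -11704, -19684, -30664, -45124
Δ³: -1860, -3420, -5460, -7980, -10980, -14460
Δ⁴: -1560, -2040, -2520, -3000, -3480
Δ⁵: -480, -480, -480, -480
Constant fifth difference = -480, so extend:
-3480 − 480 = -3960;  -14460 − 3960 = -18420;  -45124 − 18420 = -63544;  -117395 − 63544 = -180939;  -268734 − 180939 = -449673
-3960 − 480 = -4440;  -18420 − 4440 = -22860;  -63544 − 22860 = -86404;  -180939 − 86404 = -267343;  -449673 − 267343 = -717016
-4440 − 480 = -4920;  -22860 − 4920 = -27780;  -86404 − 27780 = -114184;  -267343 − 114184 = -381527;  -717016 − 381527 = -1098543
-4920 − 480 = -5400;  -27780 − 5400 = -33180;  -114184 − 33180 = -147364;  -381527 − 147364 = -528891;  -1098543 − 528891 = -1627434
-5400 − 480 = -5880;  -33180 − 5880 = -39060;  -147364 − 39060 = -186424;  -528891 − 186424 = -715315;  -1627434 − 715315 = -2342749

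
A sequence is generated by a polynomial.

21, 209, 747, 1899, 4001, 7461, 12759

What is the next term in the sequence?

Δ: 188 , 538 , 1152 , 2102 , 3460 , 5298
Δ²: 350 , 614 , 950 , 1358 , 1838
Δ³: 264 , 336 , 408 , 480
Δ⁴: 72 , 72 , 72
The fourth differences are constant (72).
480 + 72 = 552;  1838 + 552 = 2390;  5298 + 2390 = 7688;  12759 + 7688 = 20447

20447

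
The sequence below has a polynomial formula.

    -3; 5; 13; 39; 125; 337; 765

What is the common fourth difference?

24

First differences: 8, 8, 26, 86, 212, 428
Second differences: 0, 18, 60, 126, 216
Third differences: 18, 42, 66, 90
Fourth differences: 24, 24, 24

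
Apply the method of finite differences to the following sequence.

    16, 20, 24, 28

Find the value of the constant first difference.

4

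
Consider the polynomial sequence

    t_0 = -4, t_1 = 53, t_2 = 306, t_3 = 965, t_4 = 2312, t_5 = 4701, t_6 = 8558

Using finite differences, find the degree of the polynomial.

4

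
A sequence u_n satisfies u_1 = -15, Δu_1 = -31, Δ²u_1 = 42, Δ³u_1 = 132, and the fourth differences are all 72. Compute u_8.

Build the table forward from the leading diagonal:
Fourth differences: 72, 72, 72, 72, 72, 72, 72, 72
Third differences: 132, 204, 276, 348, 420, 492, 564, 636
Second differences: 42, 174, 378, 654, 1002, 1422, 1914, 2478
First differences: -31, 11, 185, 563, 1217, 2219, 3641, 5555
u: -15, -46, -35, 150, 713, 1930, 4149, 7790

7790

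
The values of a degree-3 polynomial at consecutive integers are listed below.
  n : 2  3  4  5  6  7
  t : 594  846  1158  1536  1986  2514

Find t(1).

252  312  378  450  528
60  66  72  78
6  6  6
The third differences are constant at 6.
Work back: 60 − 6 = 54;  252 − 54 = 198;  594 − 198 = 396

396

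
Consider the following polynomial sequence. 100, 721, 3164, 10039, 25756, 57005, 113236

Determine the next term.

207139

Δ: 621 , 2443 , 6875 , 15717 , 31249 , 56231
Δ²: 1822 , 4432 , 8842 , 15532 , 24982
Δ³: 2610 , 4410 , 6690 , 9450
Δ⁴: 1800 , 2280 , 2760
Δ⁵: 480 , 480
Fifth differences constant at 480.
2760 + 480 = 3240;  9450 + 3240 = 12690;  24982 + 12690 = 37672;  56231 + 37672 = 93903;  113236 + 93903 = 207139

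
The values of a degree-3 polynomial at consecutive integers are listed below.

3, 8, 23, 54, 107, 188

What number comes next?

Δ: 5  15  31  53  81
Δ²: 10  16  22  28
Δ³: 6  6  6
Constant third difference = 6, so extend:
28 + 6 = 34;  81 + 34 = 115;  188 + 115 = 303

303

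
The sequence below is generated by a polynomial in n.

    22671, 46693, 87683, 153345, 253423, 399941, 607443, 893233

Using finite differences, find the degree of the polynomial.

5

24022, 40990, 65662, 100078, 146518, 207502, 285790
16968, 24672, 34416, 46440, 60984, 78288
7704, 9744, 12024, 14544, 17304
2040, 2280, 2520, 2760
240, 240, 240
The fifth differences are constant, so the polynomial has degree 5.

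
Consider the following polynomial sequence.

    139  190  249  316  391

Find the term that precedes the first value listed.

51  59  67  75
8  8  8
The second differences are constant at 8.
Work back: 51 − 8 = 43;  139 − 43 = 96

96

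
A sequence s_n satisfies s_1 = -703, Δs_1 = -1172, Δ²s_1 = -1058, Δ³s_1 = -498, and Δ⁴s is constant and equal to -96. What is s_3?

Build the table forward from the leading diagonal:
D4: -96  -96  -96
D3: -498  -594  -690
D2: -1058  -1556  -2150
D1: -1172  -2230  -3786
s: -703  -1875  -4105

-4105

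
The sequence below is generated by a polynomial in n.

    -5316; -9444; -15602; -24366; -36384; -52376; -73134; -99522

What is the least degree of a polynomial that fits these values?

4

-4128, -6158, -8764, -12018, -15992, -20758, -26388
-2030, -2606, -3254, -3974, -4766, -5630
-576, -648, -720, -792, -864
-72, -72, -72, -72
The fourth differences are constant, so the polynomial has degree 4.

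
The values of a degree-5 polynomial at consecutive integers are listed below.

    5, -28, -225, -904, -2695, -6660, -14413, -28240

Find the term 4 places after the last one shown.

-220248

D1: -33, -197, -679, -1791, -3965, -7753, -13827
D2: -164, -482, -1112, -2174, -3788, -6074
D3: -318, -630, -1062, -1614, -2286
D4: -312, -432, -552, -672
D5: -120, -120, -120
The fifth differences are constant (-120).
-672 − 120 = -792;  -2286 − 792 = -3078;  -6074 − 3078 = -9152;  -13827 − 9152 = -22979;  -28240 − 22979 = -51219
-792 − 120 = -912;  -3078 − 912 = -3990;  -9152 − 3990 = -13142;  -22979 − 13142 = -36121;  -51219 − 36121 = -87340
-912 − 120 = -1032;  -3990 − 1032 = -5022;  -13142 − 5022 = -18164;  -36121 − 18164 = -54285;  -87340 − 54285 = -141625
-1032 − 120 = -1152;  -5022 − 1152 = -6174;  -18164 − 6174 = -24338;  -54285 − 24338 = -78623;  -141625 − 78623 = -220248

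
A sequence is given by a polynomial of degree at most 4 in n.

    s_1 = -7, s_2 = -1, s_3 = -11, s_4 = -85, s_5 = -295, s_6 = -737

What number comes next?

-1531

First differences: 6, -10, -74, -210, -442
Second differences: -16, -64, -136, -232
Third differences: -48, -72, -96
Fourth differences: -24, -24
Constant fourth difference = -24, so extend:
-96 − 24 = -120;  -232 − 120 = -352;  -442 − 352 = -794;  -737 − 794 = -1531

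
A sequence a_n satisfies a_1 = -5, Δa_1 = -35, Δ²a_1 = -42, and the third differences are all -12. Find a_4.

-248

Build the table forward from the leading diagonal:
D3: -12, -12, -12, -12
D2: -42, -54, -66, -78
D1: -35, -77, -131, -197
a: -5, -40, -117, -248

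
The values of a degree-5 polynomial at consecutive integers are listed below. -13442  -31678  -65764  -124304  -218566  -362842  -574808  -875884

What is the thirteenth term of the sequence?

-4775054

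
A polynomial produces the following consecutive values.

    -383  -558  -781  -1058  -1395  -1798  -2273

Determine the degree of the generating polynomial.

3

Δ: -175, -223, -277, -337, -403, -475
Δ²: -48, -54, -60, -66, -72
Δ³: -6, -6, -6, -6
The third differences are constant, so the polynomial has degree 3.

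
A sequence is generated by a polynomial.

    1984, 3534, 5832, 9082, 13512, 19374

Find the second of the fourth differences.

24

D1: 1550, 2298, 3250, 4430, 5862
D2: 748, 952, 1180, 1432
D3: 204, 228, 252
D4: 24, 24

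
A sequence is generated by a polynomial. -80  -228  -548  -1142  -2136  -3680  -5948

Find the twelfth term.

-35918

First differences: -148  -320  -594  -994  -1544  -2268
Second differences: -172  -274  -400  -550  -724
Third differences: -102  -126  -150  -174
Fourth differences: -24  -24  -24
Fourth differences constant at -24.
-174 − 24 = -198;  -724 − 198 = -922;  -2268 − 922 = -3190;  -5948 − 3190 = -9138
-198 − 24 = -222;  -922 − 222 = -1144;  -3190 − 1144 = -4334;  -9138 − 4334 = -13472
-222 − 24 = -246;  -1144 − 246 = -1390;  -4334 − 1390 = -5724;  -13472 − 5724 = -19196
-246 − 24 = -270;  -1390 − 270 = -1660;  -5724 − 1660 = -7384;  -19196 − 7384 = -26580
-270 − 24 = -294;  -1660 − 294 = -1954;  -7384 − 1954 = -9338;  -26580 − 9338 = -35918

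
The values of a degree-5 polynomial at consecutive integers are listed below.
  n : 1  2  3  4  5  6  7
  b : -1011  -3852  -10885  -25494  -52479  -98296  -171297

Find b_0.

Δ: -2841, -7033, -14609, -26985, -45817, -73001
Δ²: -4192, -7576, -12376, -18832, -27184
Δ³: -3384, -4800, -6456, -8352
Δ⁴: -1416, -1656, -1896
Δ⁵: -240, -240
The fifth differences are constant at -240.
Work back: -1416 + 240 = -1176;  -3384 + 1176 = -2208;  -4192 + 2208 = -1984;  -2841 + 1984 = -857;  -1011 + 857 = -154

-154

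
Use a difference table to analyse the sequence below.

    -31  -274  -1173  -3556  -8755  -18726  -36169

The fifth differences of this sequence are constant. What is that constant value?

-120

Δ: -243, -899, -2383, -5199, -9971, -17443
Δ²: -656, -1484, -2816, -4772, -7472
Δ³: -828, -1332, -1956, -2700
Δ⁴: -504, -624, -744
Δ⁵: -120, -120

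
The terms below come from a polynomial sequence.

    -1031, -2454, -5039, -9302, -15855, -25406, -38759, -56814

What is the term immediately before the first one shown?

Δ: -1423, -2585, -4263, -6553, -9551, -13353, -18055
Δ²: -1162, -1678, -2290, -2998, -3802, -4702
Δ³: -516, -612, -708, -804, -900
Δ⁴: -96, -96, -96, -96
The fourth differences are constant at -96.
Work back: -516 + 96 = -420;  -1162 + 420 = -742;  -1423 + 742 = -681;  -1031 + 681 = -350

-350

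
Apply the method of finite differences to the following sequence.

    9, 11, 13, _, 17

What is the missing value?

Using the first 3 terms:
D1: 2  2
Constant first difference = 2.
Extend forward: 13 + 2 = 15

15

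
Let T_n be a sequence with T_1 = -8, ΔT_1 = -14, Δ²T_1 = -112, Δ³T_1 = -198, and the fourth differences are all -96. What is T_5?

-1624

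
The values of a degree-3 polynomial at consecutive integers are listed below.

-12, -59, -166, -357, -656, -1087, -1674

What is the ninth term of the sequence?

-3412

Δ: -47, -107, -191, -299, -431, -587
Δ²: -60, -84, -108, -132, -156
Δ³: -24, -24, -24, -24
The third differences are constant (-24).
-156 − 24 = -180;  -587 − 180 = -767;  -1674 − 767 = -2441
-180 − 24 = -204;  -767 − 204 = -971;  -2441 − 971 = -3412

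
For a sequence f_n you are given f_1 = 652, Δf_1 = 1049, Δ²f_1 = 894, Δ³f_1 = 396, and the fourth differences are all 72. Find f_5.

11868

Build the table forward from the leading diagonal:
D4: 72, 72, 72, 72, 72
D3: 396, 468, 540, 612, 684
D2: 894, 1290, 1758, 2298, 2910
D1: 1049, 1943, 3233, 4991, 7289
f: 652, 1701, 3644, 6877, 11868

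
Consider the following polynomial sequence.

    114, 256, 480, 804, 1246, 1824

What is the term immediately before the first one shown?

36

142, 224, 324, 442, 578
82, 100, 118, 136
18, 18, 18
The third differences are constant at 18.
Work back: 82 − 18 = 64;  142 − 64 = 78;  114 − 78 = 36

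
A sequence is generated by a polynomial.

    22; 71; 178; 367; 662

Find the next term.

D1: 49  107  189  295
D2: 58  82  106
D3: 24  24
Third differences constant at 24.
106 + 24 = 130;  295 + 130 = 425;  662 + 425 = 1087

1087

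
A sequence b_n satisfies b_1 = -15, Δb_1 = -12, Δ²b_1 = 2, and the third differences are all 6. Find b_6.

5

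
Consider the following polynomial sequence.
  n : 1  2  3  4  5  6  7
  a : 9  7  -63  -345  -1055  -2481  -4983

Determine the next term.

-8993

-2  -70  -282  -710  -1426  -2502
-68  -212  -428  -716  -1076
-144  -216  -288  -360
-72  -72  -72
The fourth differences are constant (-72).
-360 − 72 = -432;  -1076 − 432 = -1508;  -2502 − 1508 = -4010;  -4983 − 4010 = -8993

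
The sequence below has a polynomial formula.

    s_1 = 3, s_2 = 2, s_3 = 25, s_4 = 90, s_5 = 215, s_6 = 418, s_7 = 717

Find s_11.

3233

Δ: -1 , 23 , 65 , 125 , 203 , 299
Δ²: 24 , 42 , 60 , 78 , 96
Δ³: 18 , 18 , 18 , 18
Constant third difference = 18, so extend:
96 + 18 = 114;  299 + 114 = 413;  717 + 413 = 1130
114 + 18 = 132;  413 + 132 = 545;  1130 + 545 = 1675
132 + 18 = 150;  545 + 150 = 695;  1675 + 695 = 2370
150 + 18 = 168;  695 + 168 = 863;  2370 + 863 = 3233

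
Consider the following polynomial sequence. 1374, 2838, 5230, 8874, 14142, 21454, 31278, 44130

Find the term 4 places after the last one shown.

137818

D1: 1464  2392  3644  5268  7312  9824  12852
D2: 928  1252  1624  2044  2512  3028
D3: 324  372  420  468  516
D4: 48  48  48  48
Fourth differences constant at 48.
516 + 48 = 564;  3028 + 564 = 3592;  12852 + 3592 = 16444;  44130 + 16444 = 60574
564 + 48 = 612;  3592 + 612 = 4204;  16444 + 4204 = 20648;  60574 + 20648 = 81222
612 + 48 = 660;  4204 + 660 = 4864;  20648 + 4864 = 25512;  81222 + 25512 = 106734
660 + 48 = 708;  4864 + 708 = 5572;  25512 + 5572 = 31084;  106734 + 31084 = 137818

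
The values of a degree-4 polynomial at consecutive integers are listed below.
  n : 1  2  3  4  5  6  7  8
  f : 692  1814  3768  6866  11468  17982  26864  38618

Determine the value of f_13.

161468

D1: 1122, 1954, 3098, 4602, 6514, 8882, 11754
D2: 832, 1144, 1504, 1912, 2368, 2872
D3: 312, 360, 408, 456, 504
D4: 48, 48, 48, 48
Fourth differences constant at 48.
504 + 48 = 552;  2872 + 552 = 3424;  11754 + 3424 = 15178;  38618 + 15178 = 53796
552 + 48 = 600;  3424 + 600 = 4024;  15178 + 4024 = 19202;  53796 + 19202 = 72998
600 + 48 = 648;  4024 + 648 = 4672;  19202 + 4672 = 23874;  72998 + 23874 = 96872
648 + 48 = 696;  4672 + 696 = 5368;  23874 + 5368 = 29242;  96872 + 29242 = 126114
696 + 48 = 744;  5368 + 744 = 6112;  29242 + 6112 = 35354;  126114 + 35354 = 161468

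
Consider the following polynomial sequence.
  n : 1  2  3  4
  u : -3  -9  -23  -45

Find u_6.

First differences: -6, -14, -22
Second differences: -8, -8
The second differences are constant (-8).
-22 − 8 = -30;  -45 − 30 = -75
-30 − 8 = -38;  -75 − 38 = -113

-113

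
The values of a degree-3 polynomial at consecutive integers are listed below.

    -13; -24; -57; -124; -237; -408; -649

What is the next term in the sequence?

-972

-11  -33  -67  -113  -171  -241
-22  -34  -46  -58  -70
-12  -12  -12  -12
The third differences are constant (-12).
-70 − 12 = -82;  -241 − 82 = -323;  -649 − 323 = -972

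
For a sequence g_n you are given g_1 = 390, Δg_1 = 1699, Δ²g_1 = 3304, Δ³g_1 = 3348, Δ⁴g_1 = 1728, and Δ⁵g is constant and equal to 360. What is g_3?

7092

Build the table forward from the leading diagonal:
Fifth differences: 360, 360, 360
Fourth differences: 1728, 2088, 2448
Third differences: 3348, 5076, 7164
Second differences: 3304, 6652, 11728
First differences: 1699, 5003, 11655
g: 390, 2089, 7092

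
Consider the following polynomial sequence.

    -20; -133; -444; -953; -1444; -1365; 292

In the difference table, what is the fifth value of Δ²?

D1: -113, -311, -509, -491, 79, 1657
D2: -198, -198, 18, 570, 1578
D3: 0, 216, 552, 1008
D4: 216, 336, 456
D5: 120, 120

1578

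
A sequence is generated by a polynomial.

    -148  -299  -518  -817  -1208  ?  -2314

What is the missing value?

-1703

Using the first 5 terms:
Δ: -151  -219  -299  -391
Δ²: -68  -80  -92
Δ³: -12  -12
Constant third difference = -12.
Extend forward: -92 − 12 = -104;  -391 − 104 = -495;  -1208 − 495 = -1703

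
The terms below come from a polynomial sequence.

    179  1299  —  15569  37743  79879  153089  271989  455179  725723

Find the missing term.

5269

Using the last 7 terms:
22174  42136  73210  118900  183190  270544
19962  31074  45690  64290  87354
11112  14616  18600  23064
3504  3984  4464
480  480
Constant fifth difference = 480.
Extend backward: 3504 − 480 = 3024;  11112 − 3024 = 8088;  19962 − 8088 = 11874;  22174 − 11874 = 10300;  15569 − 10300 = 5269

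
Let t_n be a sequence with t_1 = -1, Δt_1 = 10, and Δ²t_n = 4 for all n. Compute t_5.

Build the table forward from the leading diagonal:
Δ²: 4  4  4  4  4
Δ: 10  14  18  22  26
t: -1  9  23  41  63

63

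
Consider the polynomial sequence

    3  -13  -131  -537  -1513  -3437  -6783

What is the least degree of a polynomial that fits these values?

-16, -118, -406, -976, -1924, -3346
-102, -288, -570, -948, -1422
-186, -282, -378, -474
-96, -96, -96
The fourth differences are constant, so the polynomial has degree 4.

4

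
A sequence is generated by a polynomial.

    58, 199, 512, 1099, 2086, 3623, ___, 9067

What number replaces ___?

5884

Using the first 6 terms:
Δ: 141  313  587  987  1537
Δ²: 172  274  400  550
Δ³: 102  126  150
Δ⁴: 24  24
Constant fourth difference = 24.
Extend forward: 150 + 24 = 174;  550 + 174 = 724;  1537 + 724 = 2261;  3623 + 2261 = 5884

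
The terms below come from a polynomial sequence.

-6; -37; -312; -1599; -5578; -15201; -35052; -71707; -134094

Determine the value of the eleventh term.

-31  -275  -1287  -3979  -9623  -19851  -36655  -62387
-244  -1012  -2692  -5644  -10228  -16804  -25732
-768  -1680  -2952  -4584  -6576  -8928
-912  -1272  -1632  -1992  -2352
-360  -360  -360  -360
The fifth differences are constant (-360).
-2352 − 360 = -2712;  -8928 − 2712 = -11640;  -25732 − 11640 = -37372;  -62387 − 37372 = -99759;  -134094 − 99759 = -233853
-2712 − 360 = -3072;  -11640 − 3072 = -14712;  -37372 − 14712 = -52084;  -99759 − 52084 = -151843;  -233853 − 151843 = -385696

-385696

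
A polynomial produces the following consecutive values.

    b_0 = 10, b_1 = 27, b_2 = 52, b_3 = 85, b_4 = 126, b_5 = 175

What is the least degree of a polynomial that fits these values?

D1: 17, 25, 33, 41, 49
D2: 8, 8, 8, 8
The second differences are constant, so the polynomial has degree 2.

2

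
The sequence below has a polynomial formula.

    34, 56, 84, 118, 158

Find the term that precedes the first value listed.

22  28  34  40
6  6  6
The second differences are constant at 6.
Work back: 22 − 6 = 16;  34 − 16 = 18

18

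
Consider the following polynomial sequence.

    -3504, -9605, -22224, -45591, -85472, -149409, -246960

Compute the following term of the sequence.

-389939

Δ: -6101 , -12619 , -23367 , -39881 , -63937 , -97551
Δ²: -6518 , -10748 , -16514 , -24056 , -33614
Δ³: -4230 , -5766 , -7542 , -9558
Δ⁴: -1536 , -1776 , -2016
Δ⁵: -240 , -240
Constant fifth difference = -240, so extend:
-2016 − 240 = -2256;  -9558 − 2256 = -11814;  -33614 − 11814 = -45428;  -97551 − 45428 = -142979;  -246960 − 142979 = -389939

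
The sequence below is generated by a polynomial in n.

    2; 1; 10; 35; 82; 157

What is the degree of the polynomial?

3

-1, 9, 25, 47, 75
10, 16, 22, 28
6, 6, 6
The third differences are constant, so the polynomial has degree 3.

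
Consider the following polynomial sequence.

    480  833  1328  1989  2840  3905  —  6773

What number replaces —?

5208

Using the first 6 terms:
D1: 353  495  661  851  1065
D2: 142  166  190  214
D3: 24  24  24
Constant third difference = 24.
Extend forward: 214 + 24 = 238;  1065 + 238 = 1303;  3905 + 1303 = 5208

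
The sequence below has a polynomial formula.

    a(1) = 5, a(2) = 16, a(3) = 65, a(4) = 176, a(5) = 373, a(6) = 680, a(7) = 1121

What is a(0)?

D1: 11, 49, 111, 197, 307, 441
D2: 38, 62, 86, 110, 134
D3: 24, 24, 24, 24
The third differences are constant at 24.
Work back: 38 − 24 = 14;  11 − 14 = -3;  5 + 3 = 8

8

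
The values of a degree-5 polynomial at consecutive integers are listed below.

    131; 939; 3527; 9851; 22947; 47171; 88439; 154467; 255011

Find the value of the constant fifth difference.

First differences: 808, 2588, 6324, 13096, 24224, 41268, 66028, 100544
Second differences: 1780, 3736, 6772, 11128, 17044, 24760, 34516
Third differences: 1956, 3036, 4356, 5916, 7716, 9756
Fourth differences: 1080, 1320, 1560, 1800, 2040
Fifth differences: 240, 240, 240, 240

240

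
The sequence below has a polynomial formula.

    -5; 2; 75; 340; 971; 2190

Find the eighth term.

7520

D1: 7, 73, 265, 631, 1219
D2: 66, 192, 366, 588
D3: 126, 174, 222
D4: 48, 48
Fourth differences constant at 48.
222 + 48 = 270;  588 + 270 = 858;  1219 + 858 = 2077;  2190 + 2077 = 4267
270 + 48 = 318;  858 + 318 = 1176;  2077 + 1176 = 3253;  4267 + 3253 = 7520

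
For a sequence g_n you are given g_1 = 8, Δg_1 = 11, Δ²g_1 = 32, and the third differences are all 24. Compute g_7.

1034

Build the table forward from the leading diagonal:
Third differences: 24  24  24  24  24  24  24
Second differences: 32  56  80  104  128  152  176
First differences: 11  43  99  179  283  411  563
g: 8  19  62  161  340  623  1034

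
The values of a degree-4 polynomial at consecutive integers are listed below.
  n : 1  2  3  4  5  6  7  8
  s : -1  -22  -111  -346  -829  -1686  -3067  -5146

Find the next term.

Δ: -21 , -89 , -235 , -483 , -857 , -1381 , -2079
Δ²: -68 , -146 , -248 , -374 , -524 , -698
Δ³: -78 , -102 , -126 , -150 , -174
Δ⁴: -24 , -24 , -24 , -24
Constant fourth difference = -24, so extend:
-174 − 24 = -198;  -698 − 198 = -896;  -2079 − 896 = -2975;  -5146 − 2975 = -8121

-8121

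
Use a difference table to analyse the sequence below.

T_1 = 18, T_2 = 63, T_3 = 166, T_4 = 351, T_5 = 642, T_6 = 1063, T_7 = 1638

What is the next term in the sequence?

2391

Δ: 45  103  185  291  421  575
Δ²: 58  82  106  130  154
Δ³: 24  24  24  24
Third differences constant at 24.
154 + 24 = 178;  575 + 178 = 753;  1638 + 753 = 2391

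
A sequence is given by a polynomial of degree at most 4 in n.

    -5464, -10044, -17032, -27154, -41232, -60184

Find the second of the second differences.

Δ: -4580, -6988, -10122, -14078, -18952
Δ²: -2408, -3134, -3956, -4874
Δ³: -726, -822, -918
Δ⁴: -96, -96

-3134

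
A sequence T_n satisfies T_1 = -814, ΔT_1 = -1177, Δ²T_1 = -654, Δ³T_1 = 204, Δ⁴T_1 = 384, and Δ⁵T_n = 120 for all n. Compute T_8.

313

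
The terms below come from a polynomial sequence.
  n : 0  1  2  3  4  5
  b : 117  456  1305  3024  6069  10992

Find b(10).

D1: 339, 849, 1719, 3045, 4923
D2: 510, 870, 1326, 1878
D3: 360, 456, 552
D4: 96, 96
Constant fourth difference = 96, so extend:
552 + 96 = 648;  1878 + 648 = 2526;  4923 + 2526 = 7449;  10992 + 7449 = 18441
648 + 96 = 744;  2526 + 744 = 3270;  7449 + 3270 = 10719;  18441 + 10719 = 29160
744 + 96 = 840;  3270 + 840 = 4110;  10719 + 4110 = 14829;  29160 + 14829 = 43989
840 + 96 = 936;  4110 + 936 = 5046;  14829 + 5046 = 19875;  43989 + 19875 = 63864
936 + 96 = 1032;  5046 + 1032 = 6078;  19875 + 6078 = 25953;  63864 + 25953 = 89817

89817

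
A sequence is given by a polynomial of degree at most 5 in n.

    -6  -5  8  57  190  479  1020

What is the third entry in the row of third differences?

72

D1: 1, 13, 49, 133, 289, 541
D2: 12, 36, 84, 156, 252
D3: 24, 48, 72, 96
D4: 24, 24, 24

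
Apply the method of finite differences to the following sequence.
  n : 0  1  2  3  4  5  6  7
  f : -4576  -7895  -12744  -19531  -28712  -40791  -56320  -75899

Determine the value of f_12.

First differences: -3319, -4849, -6787, -9181, -12079, -15529, -19579
Second differences: -1530, -1938, -2394, -2898, -3450, -4050
Third differences: -408, -456, -504, -552, -600
Fourth differences: -48, -48, -48, -48
The fourth differences are constant (-48).
-600 − 48 = -648;  -4050 − 648 = -4698;  -19579 − 4698 = -24277;  -75899 − 24277 = -100176
-648 − 48 = -696;  -4698 − 696 = -5394;  -24277 − 5394 = -29671;  -100176 − 29671 = -129847
-696 − 48 = -744;  -5394 − 744 = -6138;  -29671 − 6138 = -35809;  -129847 − 35809 = -165656
-744 − 48 = -792;  -6138 − 792 = -6930;  -35809 − 6930 = -42739;  -165656 − 42739 = -208395
-792 − 48 = -840;  -6930 − 840 = -7770;  -42739 − 7770 = -50509;  -208395 − 50509 = -258904

-258904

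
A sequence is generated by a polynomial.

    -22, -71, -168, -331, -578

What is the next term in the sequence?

-927

-49, -97, -163, -247
-48, -66, -84
-18, -18
Constant third difference = -18, so extend:
-84 − 18 = -102;  -247 − 102 = -349;  -578 − 349 = -927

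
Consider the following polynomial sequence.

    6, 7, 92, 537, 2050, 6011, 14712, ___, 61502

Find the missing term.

31597

Using the first 7 terms:
D1: 1, 85, 445, 1513, 3961, 8701
D2: 84, 360, 1068, 2448, 4740
D3: 276, 708, 1380, 2292
D4: 432, 672, 912
D5: 240, 240
Constant fifth difference = 240.
Extend forward: 912 + 240 = 1152;  2292 + 1152 = 3444;  4740 + 3444 = 8184;  8701 + 8184 = 16885;  14712 + 16885 = 31597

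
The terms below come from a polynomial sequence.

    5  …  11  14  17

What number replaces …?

8

Using the last 3 terms:
D1: 3  3
Constant first difference = 3.
Extend backward: 11 − 3 = 8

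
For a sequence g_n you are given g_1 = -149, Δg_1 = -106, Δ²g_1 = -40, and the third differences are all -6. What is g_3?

-401

Build the table forward from the leading diagonal:
D3: -6  -6  -6
D2: -40  -46  -52
D1: -106  -146  -192
g: -149  -255  -401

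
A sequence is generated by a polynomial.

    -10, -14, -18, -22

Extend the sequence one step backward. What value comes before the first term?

-4  -4  -4
The first differences are constant at -4.
Work back: -10 + 4 = -6

-6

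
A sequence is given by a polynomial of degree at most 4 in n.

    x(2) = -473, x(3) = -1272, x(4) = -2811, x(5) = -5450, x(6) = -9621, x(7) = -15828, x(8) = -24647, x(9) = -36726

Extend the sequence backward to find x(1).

D1: -799  -1539  -2639  -4171  -6207  -8819  -12079
D2: -740  -1100  -1532  -2036  -2612  -3260
D3: -360  -432  -504  -576  -648
D4: -72  -72  -72  -72
The fourth differences are constant at -72.
Work back: -360 + 72 = -288;  -740 + 288 = -452;  -799 + 452 = -347;  -473 + 347 = -126

-126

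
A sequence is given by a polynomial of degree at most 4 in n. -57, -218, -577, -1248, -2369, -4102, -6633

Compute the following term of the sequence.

-161, -359, -671, -1121, -1733, -2531
-198, -312, -450, -612, -798
-114, -138, -162, -186
-24, -24, -24
Fourth differences constant at -24.
-186 − 24 = -210;  -798 − 210 = -1008;  -2531 − 1008 = -3539;  -6633 − 3539 = -10172

-10172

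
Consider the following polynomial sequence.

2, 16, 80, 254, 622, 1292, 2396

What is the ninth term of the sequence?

6554

D1: 14, 64, 174, 368, 670, 1104
D2: 50, 110, 194, 302, 434
D3: 60, 84, 108, 132
D4: 24, 24, 24
The fourth differences are constant (24).
132 + 24 = 156;  434 + 156 = 590;  1104 + 590 = 1694;  2396 + 1694 = 4090
156 + 24 = 180;  590 + 180 = 770;  1694 + 770 = 2464;  4090 + 2464 = 6554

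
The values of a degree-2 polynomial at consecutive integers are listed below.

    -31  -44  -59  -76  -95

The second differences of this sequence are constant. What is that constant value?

-2

Δ: -13, -15, -17, -19
Δ²: -2, -2, -2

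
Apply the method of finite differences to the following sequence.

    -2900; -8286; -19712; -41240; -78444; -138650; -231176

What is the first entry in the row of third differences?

-4062

D1: -5386, -11426, -21528, -37204, -60206, -92526
D2: -6040, -10102, -15676, -23002, -32320
D3: -4062, -5574, -7326, -9318
D4: -1512, -1752, -1992
D5: -240, -240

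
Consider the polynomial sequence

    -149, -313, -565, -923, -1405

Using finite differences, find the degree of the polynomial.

3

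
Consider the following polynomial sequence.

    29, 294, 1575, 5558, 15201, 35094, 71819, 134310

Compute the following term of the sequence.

234213

265, 1281, 3983, 9643, 19893, 36725, 62491
1016, 2702, 5660, 10250, 16832, 25766
1686, 2958, 4590, 6582, 8934
1272, 1632, 1992, 2352
360, 360, 360
Constant fifth difference = 360, so extend:
2352 + 360 = 2712;  8934 + 2712 = 11646;  25766 + 11646 = 37412;  62491 + 37412 = 99903;  134310 + 99903 = 234213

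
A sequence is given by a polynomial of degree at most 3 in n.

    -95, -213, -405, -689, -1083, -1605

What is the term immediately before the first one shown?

-33

First differences: -118, -192, -284, -394, -522
Second differences: -74, -92, -110, -128
Third differences: -18, -18, -18
The third differences are constant at -18.
Work back: -74 + 18 = -56;  -118 + 56 = -62;  -95 + 62 = -33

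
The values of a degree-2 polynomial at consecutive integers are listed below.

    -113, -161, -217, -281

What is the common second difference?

-8

D1: -48, -56, -64
D2: -8, -8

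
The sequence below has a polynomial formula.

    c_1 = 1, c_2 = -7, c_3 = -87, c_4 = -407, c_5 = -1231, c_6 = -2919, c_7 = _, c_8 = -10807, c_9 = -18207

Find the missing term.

-5927

Using the first 6 terms:
Δ: -8  -80  -320  -824  -1688
Δ²: -72  -240  -504  -864
Δ³: -168  -264  -360
Δ⁴: -96  -96
Constant fourth difference = -96.
Extend forward: -360 − 96 = -456;  -864 − 456 = -1320;  -1688 − 1320 = -3008;  -2919 − 3008 = -5927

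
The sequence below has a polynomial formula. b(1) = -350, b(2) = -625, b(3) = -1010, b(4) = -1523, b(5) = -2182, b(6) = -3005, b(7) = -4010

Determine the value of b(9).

-275 , -385 , -513 , -659 , -823 , -1005
-110 , -128 , -146 , -164 , -182
-18 , -18 , -18 , -18
Constant third difference = -18, so extend:
-182 − 18 = -200;  -1005 − 200 = -1205;  -4010 − 1205 = -5215
-200 − 18 = -218;  -1205 − 218 = -1423;  -5215 − 1423 = -6638

-6638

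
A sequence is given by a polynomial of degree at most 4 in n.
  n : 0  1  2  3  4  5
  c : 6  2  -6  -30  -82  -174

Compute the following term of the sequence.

Δ: -4, -8, -24, -52, -92
Δ²: -4, -16, -28, -40
Δ³: -12, -12, -12
Third differences constant at -12.
-40 − 12 = -52;  -92 − 52 = -144;  -174 − 144 = -318

-318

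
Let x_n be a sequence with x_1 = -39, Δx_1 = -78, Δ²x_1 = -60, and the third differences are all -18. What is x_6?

Build the table forward from the leading diagonal:
D3: -18, -18, -18, -18, -18, -18
D2: -60, -78, -96, -114, -132, -150
D1: -78, -138, -216, -312, -426, -558
x: -39, -117, -255, -471, -783, -1209

-1209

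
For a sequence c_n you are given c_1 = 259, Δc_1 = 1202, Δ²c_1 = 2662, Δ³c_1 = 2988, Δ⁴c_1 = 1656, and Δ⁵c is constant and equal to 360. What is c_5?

34647

Build the table forward from the leading diagonal:
D5: 360, 360, 360, 360, 360
D4: 1656, 2016, 2376, 2736, 3096
D3: 2988, 4644, 6660, 9036, 11772
D2: 2662, 5650, 10294, 16954, 25990
D1: 1202, 3864, 9514, 19808, 36762
c: 259, 1461, 5325, 14839, 34647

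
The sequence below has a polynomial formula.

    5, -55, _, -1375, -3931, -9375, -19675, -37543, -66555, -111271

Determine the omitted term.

-363

Using the last 7 terms:
-2556  -5444  -10300  -17868  -29012  -44716
-2888  -4856  -7568  -11144  -15704
-1968  -2712  -3576  -4560
-744  -864  -984
-120  -120
Constant fifth difference = -120.
Extend backward: -744 + 120 = -624;  -1968 + 624 = -1344;  -2888 + 1344 = -1544;  -2556 + 1544 = -1012;  -1375 + 1012 = -363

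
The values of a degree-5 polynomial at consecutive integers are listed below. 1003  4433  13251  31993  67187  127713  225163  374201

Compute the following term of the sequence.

592923

3430, 8818, 18742, 35194, 60526, 97450, 149038
5388, 9924, 16452, 25332, 36924, 51588
4536, 6528, 8880, 11592, 14664
1992, 2352, 2712, 3072
360, 360, 360
Constant fifth difference = 360, so extend:
3072 + 360 = 3432;  14664 + 3432 = 18096;  51588 + 18096 = 69684;  149038 + 69684 = 218722;  374201 + 218722 = 592923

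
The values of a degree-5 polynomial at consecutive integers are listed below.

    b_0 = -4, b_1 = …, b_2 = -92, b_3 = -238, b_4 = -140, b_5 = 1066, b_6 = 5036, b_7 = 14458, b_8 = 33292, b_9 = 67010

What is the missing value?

-14

Using the last 8 terms:
D1: -146  98  1206  3970  9422  18834  33718
D2: 244  1108  2764  5452  9412  14884
D3: 864  1656  2688  3960  5472
D4: 792  1032  1272  1512
D5: 240  240  240
Constant fifth difference = 240.
Extend backward: 792 − 240 = 552;  864 − 552 = 312;  244 − 312 = -68;  -146 + 68 = -78;  -92 + 78 = -14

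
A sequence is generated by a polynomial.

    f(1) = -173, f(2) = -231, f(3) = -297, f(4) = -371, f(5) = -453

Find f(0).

First differences: -58  -66  -74  -82
Second differences: -8  -8  -8
The second differences are constant at -8.
Work back: -58 + 8 = -50;  -173 + 50 = -123

-123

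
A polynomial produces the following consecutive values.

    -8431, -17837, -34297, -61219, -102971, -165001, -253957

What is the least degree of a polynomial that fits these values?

5

First differences: -9406, -16460, -26922, -41752, -62030, -88956
Second differences: -7054, -10462, -14830, -20278, -26926
Third differences: -3408, -4368, -5448, -6648
Fourth differences: -960, -1080, -1200
Fifth differences: -120, -120
The fifth differences are constant, so the polynomial has degree 5.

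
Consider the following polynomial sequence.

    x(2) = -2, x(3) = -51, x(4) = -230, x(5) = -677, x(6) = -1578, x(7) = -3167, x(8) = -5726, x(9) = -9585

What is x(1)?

7

D1: -49, -179, -447, -901, -1589, -2559, -3859
D2: -130, -268, -454, -688, -970, -1300
D3: -138, -186, -234, -282, -330
D4: -48, -48, -48, -48
The fourth differences are constant at -48.
Work back: -138 + 48 = -90;  -130 + 90 = -40;  -49 + 40 = -9;  -2 + 9 = 7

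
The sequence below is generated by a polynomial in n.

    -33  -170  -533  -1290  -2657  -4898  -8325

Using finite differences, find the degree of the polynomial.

4

Δ: -137, -363, -757, -1367, -2241, -3427
Δ²: -226, -394, -610, -874, -1186
Δ³: -168, -216, -264, -312
Δ⁴: -48, -48, -48
The fourth differences are constant, so the polynomial has degree 4.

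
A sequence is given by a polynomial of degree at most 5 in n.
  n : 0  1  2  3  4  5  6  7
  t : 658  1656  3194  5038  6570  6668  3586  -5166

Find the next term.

D1: 998 , 1538 , 1844 , 1532 , 98 , -3082 , -8752
D2: 540 , 306 , -312 , -1434 , -3180 , -5670
D3: -234 , -618 , -1122 , -1746 , -2490
D4: -384 , -504 , -624 , -744
D5: -120 , -120 , -120
Fifth differences constant at -120.
-744 − 120 = -864;  -2490 − 864 = -3354;  -5670 − 3354 = -9024;  -8752 − 9024 = -17776;  -5166 − 17776 = -22942

-22942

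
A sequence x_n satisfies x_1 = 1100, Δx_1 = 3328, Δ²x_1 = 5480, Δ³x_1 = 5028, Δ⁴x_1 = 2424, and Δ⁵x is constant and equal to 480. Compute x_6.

Build the table forward from the leading diagonal:
D5: 480, 480, 480, 480, 480, 480
D4: 2424, 2904, 3384, 3864, 4344, 4824
D3: 5028, 7452, 10356, 13740, 17604, 21948
D2: 5480, 10508, 17960, 28316, 42056, 59660
D1: 3328, 8808, 19316, 37276, 65592, 107648
x: 1100, 4428, 13236, 32552, 69828, 135420

135420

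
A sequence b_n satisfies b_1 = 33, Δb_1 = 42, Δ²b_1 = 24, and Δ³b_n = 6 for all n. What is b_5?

Build the table forward from the leading diagonal:
D3: 6  6  6  6  6
D2: 24  30  36  42  48
D1: 42  66  96  132  174
b: 33  75  141  237  369

369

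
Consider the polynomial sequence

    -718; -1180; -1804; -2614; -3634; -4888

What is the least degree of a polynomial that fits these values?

Δ: -462, -624, -810, -1020, -1254
Δ²: -162, -186, -210, -234
Δ³: -24, -24, -24
The third differences are constant, so the polynomial has degree 3.

3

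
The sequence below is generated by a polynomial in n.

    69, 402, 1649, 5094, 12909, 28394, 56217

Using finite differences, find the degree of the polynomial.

333, 1247, 3445, 7815, 15485, 27823
914, 2198, 4370, 7670, 12338
1284, 2172, 3300, 4668
888, 1128, 1368
240, 240
The fifth differences are constant, so the polynomial has degree 5.

5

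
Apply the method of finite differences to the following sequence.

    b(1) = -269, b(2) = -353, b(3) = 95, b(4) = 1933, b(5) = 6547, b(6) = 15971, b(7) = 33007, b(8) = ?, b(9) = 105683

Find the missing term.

61345

Using the first 7 terms:
-84  448  1838  4614  9424  17036
532  1390  2776  4810  7612
858  1386  2034  2802
528  648  768
120  120
Constant fifth difference = 120.
Extend forward: 768 + 120 = 888;  2802 + 888 = 3690;  7612 + 3690 = 11302;  17036 + 11302 = 28338;  33007 + 28338 = 61345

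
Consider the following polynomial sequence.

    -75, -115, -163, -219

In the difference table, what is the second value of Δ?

-48

Δ: -40, -48, -56
Δ²: -8, -8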